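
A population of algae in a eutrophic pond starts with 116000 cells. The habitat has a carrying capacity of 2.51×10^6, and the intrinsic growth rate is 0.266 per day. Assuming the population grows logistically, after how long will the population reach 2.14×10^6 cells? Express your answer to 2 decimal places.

17.98 days

A = (K − N₀)/N₀ = (2.51×10^6 − 116000)/116000 = 20.638.
Solve 2.51×10^6/(1 + 20.638·e^(−0.266t)) = 2.14×10^6: 1 + 20.638·e^(−0.266t) = 1.1729, so e^(−0.266t) = 0.00837764.
−0.266·t = ln(0.00837764) = -4.7822, so t = 4.7822/0.266 = 17.978.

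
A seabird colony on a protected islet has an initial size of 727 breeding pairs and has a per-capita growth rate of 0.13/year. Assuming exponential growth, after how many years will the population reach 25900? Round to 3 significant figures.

27.5 years

Set N₀·e^(rt) = 25900: e^(0.13·t) = 25900/727 = 35.626.
0.13·t = ln(35.626) = 3.5731, so t = 3.5731/0.13 = 27.485.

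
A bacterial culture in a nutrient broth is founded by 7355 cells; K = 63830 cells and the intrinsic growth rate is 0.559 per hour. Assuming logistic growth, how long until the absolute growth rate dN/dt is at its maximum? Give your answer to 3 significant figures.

3.65 hours

Logistic growth is fastest at N = K/2 = 31915.
A = (K − N₀)/N₀ = 7.6785. Set K/(1 + A·e^(−rt)) = K/2 → A·e^(−rt) = 1.
e^(−0.559t) = 1/7.6785 = 0.130235, so t = ln(7.6785)/0.559 = 2.0384/0.559 = 3.6465.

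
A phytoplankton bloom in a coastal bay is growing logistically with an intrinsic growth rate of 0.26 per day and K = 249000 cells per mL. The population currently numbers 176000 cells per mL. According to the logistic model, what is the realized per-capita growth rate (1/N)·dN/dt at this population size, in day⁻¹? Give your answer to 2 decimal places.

(1/N)·dN/dt = r(1 − N/K) = 0.26 × (1 − 176000/249000).
= 0.26 × 0.29317 = 0.076225.

0.08 per day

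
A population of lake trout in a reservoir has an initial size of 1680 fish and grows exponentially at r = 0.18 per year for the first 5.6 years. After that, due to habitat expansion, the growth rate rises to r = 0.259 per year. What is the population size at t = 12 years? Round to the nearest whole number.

Phase 1: N(5.6) = 1680·e^(0.18×5.6) = 1680·e^1.008 = 4603.39.
Phase 2 runs for 12 − 5.6 = 6.4 years at r = 0.259.
N(12) = 4603.39·e^(0.259×6.4) = 4603.39·e^1.658 = 24152.6.

24153 fish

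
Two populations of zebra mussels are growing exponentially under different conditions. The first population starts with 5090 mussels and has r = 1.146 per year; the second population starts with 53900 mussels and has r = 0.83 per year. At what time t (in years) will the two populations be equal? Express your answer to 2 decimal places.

Set 5090·e^(1.146t) = 53900·e^(0.83t).
e^((1.146 − 0.83)t) = 53900/5090 → e^(0.316·t) = 10.589.
0.316·t = ln(10.589) = 2.3599, so t = 2.3599/0.316 = 7.4679.

7.47 years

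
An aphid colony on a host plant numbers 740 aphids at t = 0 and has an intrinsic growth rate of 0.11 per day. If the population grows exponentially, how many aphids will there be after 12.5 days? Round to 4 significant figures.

N(t) = N₀·e^(rt) = 740 × e^(0.11×12.5) = 740 × e^1.375.
e^1.375 ≈ 3.9551, so N ≈ 740 × 3.9551 = 2926.76.

2927 aphids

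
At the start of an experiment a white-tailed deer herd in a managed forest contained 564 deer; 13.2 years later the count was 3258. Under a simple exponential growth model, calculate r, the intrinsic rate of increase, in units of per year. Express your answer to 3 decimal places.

0.133 per year

From N(t) = N₀·e^(rt): e^(r·13.2) = 3258/564 = 5.7766.
r·13.2 = ln(5.7766) = 1.7538, so r = 1.7538/13.2 = 0.13286.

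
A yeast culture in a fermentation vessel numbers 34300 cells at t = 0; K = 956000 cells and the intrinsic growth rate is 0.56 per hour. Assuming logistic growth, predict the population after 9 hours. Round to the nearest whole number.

814337 cells

A = (K − N₀)/N₀ = (956000 − 34300)/34300 = 26.872.
N(t) = K/(1 + A·e^(−rt)) = 956000/(1 + 26.872×e^(−0.56×9)).
e^(−5.04) = 0.0064737; denominator = 1 + 26.872×0.0064737 = 1.174.
N = 956000/1.174 = 814337.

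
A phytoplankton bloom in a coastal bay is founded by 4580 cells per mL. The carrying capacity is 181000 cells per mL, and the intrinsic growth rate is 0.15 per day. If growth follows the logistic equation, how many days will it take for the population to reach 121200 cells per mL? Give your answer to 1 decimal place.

A = (K − N₀)/N₀ = (181000 − 4580)/4580 = 38.52.
Solve 181000/(1 + 38.52·e^(−0.15t)) = 121200: 1 + 38.52·e^(−0.15t) = 1.4934, so e^(−0.15t) = 0.012809.
−0.15·t = ln(0.012809) = -4.3576, so t = 4.3576/0.15 = 29.051.

29.1 days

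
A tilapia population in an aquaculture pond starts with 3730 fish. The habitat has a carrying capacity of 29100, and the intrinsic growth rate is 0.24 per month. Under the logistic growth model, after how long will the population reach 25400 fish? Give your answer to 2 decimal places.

A = (K − N₀)/N₀ = (29100 − 3730)/3730 = 6.8016.
Solve 29100/(1 + 6.8016·e^(−0.24t)) = 25400: 1 + 6.8016·e^(−0.24t) = 1.1457, so e^(−0.24t) = 0.0214169.
−0.24·t = ln(0.0214169) = -3.8436, so t = 3.8436/0.24 = 16.015.

16.01 months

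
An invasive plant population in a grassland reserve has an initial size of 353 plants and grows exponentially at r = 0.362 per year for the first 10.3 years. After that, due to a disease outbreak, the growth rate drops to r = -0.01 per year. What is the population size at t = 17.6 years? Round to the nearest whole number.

Phase 1: N(10.3) = 353·e^(0.362×10.3) = 353·e^3.729 = 14692.1.
Phase 2 runs for 17.6 − 10.3 = 7.3 years at r = -0.01.
N(17.6) = 14692.1·e^(-0.01×7.3) = 14692.1·e^-0.073 = 13657.8.

13658 plants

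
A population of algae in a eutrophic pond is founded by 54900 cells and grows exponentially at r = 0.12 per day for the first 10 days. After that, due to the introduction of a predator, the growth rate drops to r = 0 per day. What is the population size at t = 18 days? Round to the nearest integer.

Phase 1: N(10) = 54900·e^(0.12×10) = 54900·e^1.2 = 182274.
Phase 2 runs for 18 − 10 = 8 days at r = 0.
N(18) = 182274·e^(0×8) = 182274·e^-0 = 182274.

182274 cells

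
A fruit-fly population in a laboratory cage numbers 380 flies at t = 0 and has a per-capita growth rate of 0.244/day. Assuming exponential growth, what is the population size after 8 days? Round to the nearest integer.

N(t) = N₀·e^(rt) = 380 × e^(0.244×8) = 380 × e^1.952.
e^1.952 ≈ 7.0428, so N ≈ 380 × 7.0428 = 2676.25.

2676 flies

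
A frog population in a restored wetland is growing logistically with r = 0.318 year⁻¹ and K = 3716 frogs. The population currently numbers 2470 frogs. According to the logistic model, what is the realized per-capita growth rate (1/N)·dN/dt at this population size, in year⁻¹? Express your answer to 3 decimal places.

(1/N)·dN/dt = r(1 − N/K) = 0.318 × (1 − 2470/3716).
= 0.318 × 0.33531 = 0.10663.

0.107 per year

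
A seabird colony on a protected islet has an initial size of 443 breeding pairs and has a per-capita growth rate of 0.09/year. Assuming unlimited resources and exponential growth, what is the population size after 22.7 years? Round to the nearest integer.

3417 breeding pairs

N(t) = N₀·e^(rt) = 443 × e^(0.09×22.7) = 443 × e^2.043.
e^2.043 ≈ 7.7137, so N ≈ 443 × 7.7137 = 3417.18.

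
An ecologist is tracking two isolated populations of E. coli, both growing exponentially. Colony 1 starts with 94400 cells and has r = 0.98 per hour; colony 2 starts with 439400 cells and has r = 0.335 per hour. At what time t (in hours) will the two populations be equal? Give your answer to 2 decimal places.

Set 94400·e^(0.98t) = 439400·e^(0.335t).
e^((0.98 − 0.335)t) = 439400/94400 → e^(0.645·t) = 4.6547.
0.645·t = ln(4.6547) = 1.5379, so t = 1.5379/0.645 = 2.3843.

2.38 hours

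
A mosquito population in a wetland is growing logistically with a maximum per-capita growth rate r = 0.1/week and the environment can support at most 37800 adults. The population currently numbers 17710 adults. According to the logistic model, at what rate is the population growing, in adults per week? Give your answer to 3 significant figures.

dN/dt = rN(1 − N/K) = 0.1 × 17710 × (1 − 17710/37800).
1 − 17710/37800 = 0.53148; dN/dt = 0.1 × 17710 × 0.53148 = 941.25.

941 adults per week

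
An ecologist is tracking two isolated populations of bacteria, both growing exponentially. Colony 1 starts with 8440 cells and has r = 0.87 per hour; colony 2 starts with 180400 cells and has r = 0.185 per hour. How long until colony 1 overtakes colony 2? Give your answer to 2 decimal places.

Set 8440·e^(0.87t) = 180400·e^(0.185t).
e^((0.87 − 0.185)t) = 180400/8440 → e^(0.685·t) = 21.374.
0.685·t = ln(21.374) = 3.0622, so t = 3.0622/0.685 = 4.4704.

4.47 hours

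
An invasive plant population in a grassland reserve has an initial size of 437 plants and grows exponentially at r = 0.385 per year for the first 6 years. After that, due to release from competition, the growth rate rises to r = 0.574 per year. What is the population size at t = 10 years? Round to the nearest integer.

43736 plants

Phase 1: N(6) = 437·e^(0.385×6) = 437·e^2.31 = 4402.52.
Phase 2 runs for 10 − 6 = 4 years at r = 0.574.
N(10) = 4402.52·e^(0.574×4) = 4402.52·e^2.296 = 43736.3.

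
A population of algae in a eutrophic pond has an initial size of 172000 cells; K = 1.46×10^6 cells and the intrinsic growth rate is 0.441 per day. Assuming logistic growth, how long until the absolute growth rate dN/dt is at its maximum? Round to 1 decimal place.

Logistic growth is fastest at N = K/2 = 730000.
A = (K − N₀)/N₀ = 7.4884. Set K/(1 + A·e^(−rt)) = K/2 → A·e^(−rt) = 1.
e^(−0.441t) = 1/7.4884 = 0.13354, so t = ln(7.4884)/0.441 = 2.0134/0.441 = 4.5654.

4.6 days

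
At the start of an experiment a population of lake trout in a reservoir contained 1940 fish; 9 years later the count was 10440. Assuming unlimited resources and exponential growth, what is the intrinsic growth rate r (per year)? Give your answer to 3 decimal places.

0.187 per year

From N(t) = N₀·e^(rt): e^(r·9) = 10440/1940 = 5.3814.
r·9 = ln(5.3814) = 1.683, so r = 1.683/9 = 0.187.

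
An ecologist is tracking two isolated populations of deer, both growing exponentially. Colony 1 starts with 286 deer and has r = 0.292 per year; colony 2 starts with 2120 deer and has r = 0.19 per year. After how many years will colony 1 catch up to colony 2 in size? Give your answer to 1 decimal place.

Set 286·e^(0.292t) = 2120·e^(0.19t).
e^((0.292 − 0.19)t) = 2120/286 → e^(0.102·t) = 7.4126.
0.102·t = ln(7.4126) = 2.0032, so t = 2.0032/0.102 = 19.639.

19.6 years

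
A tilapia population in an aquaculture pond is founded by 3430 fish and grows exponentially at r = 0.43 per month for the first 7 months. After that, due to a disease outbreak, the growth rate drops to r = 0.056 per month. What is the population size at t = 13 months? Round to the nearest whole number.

97374 fish

Phase 1: N(7) = 3430·e^(0.43×7) = 3430·e^3.01 = 69585.8.
Phase 2 runs for 13 − 7 = 6 months at r = 0.056.
N(13) = 69585.8·e^(0.056×6) = 69585.8·e^0.336 = 97374.1.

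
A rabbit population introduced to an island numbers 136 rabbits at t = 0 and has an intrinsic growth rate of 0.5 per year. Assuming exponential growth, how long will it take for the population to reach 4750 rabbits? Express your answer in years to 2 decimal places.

7.11 years

Set N₀·e^(rt) = 4750: e^(0.5·t) = 4750/136 = 34.926.
0.5·t = ln(34.926) = 3.5532, so t = 3.5532/0.5 = 7.1065.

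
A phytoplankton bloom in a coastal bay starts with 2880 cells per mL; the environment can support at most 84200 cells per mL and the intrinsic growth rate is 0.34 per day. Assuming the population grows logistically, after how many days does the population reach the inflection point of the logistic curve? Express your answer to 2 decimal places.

Logistic growth is fastest at N = K/2 = 42100.
A = (K − N₀)/N₀ = 28.236. Set K/(1 + A·e^(−rt)) = K/2 → A·e^(−rt) = 1.
e^(−0.34t) = 1/28.236 = 0.0354156, so t = ln(28.236)/0.34 = 3.3406/0.34 = 9.8253.

9.83 days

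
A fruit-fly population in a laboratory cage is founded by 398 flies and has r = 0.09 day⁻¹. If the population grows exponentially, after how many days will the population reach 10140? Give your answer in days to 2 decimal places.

Set N₀·e^(rt) = 10140: e^(0.09·t) = 10140/398 = 25.477.
0.09·t = ln(25.477) = 3.2378, so t = 3.2378/0.09 = 35.975.

35.98 days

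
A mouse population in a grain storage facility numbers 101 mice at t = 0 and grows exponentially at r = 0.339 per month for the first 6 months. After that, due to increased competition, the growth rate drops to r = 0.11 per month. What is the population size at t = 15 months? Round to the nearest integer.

Phase 1: N(6) = 101·e^(0.339×6) = 101·e^2.034 = 772.105.
Phase 2 runs for 15 − 6 = 9 months at r = 0.11.
N(15) = 772.105·e^(0.11×9) = 772.105·e^0.99 = 2077.92.

2078 mice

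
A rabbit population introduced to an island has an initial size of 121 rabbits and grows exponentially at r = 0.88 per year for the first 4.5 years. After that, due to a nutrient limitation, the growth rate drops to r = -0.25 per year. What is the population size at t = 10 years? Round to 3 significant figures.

Phase 1: N(4.5) = 121·e^(0.88×4.5) = 121·e^3.96 = 6347.34.
Phase 2 runs for 10 − 4.5 = 5.5 years at r = -0.25.
N(10) = 6347.34·e^(-0.25×5.5) = 6347.34·e^-1.375 = 1604.86.

1600 rabbits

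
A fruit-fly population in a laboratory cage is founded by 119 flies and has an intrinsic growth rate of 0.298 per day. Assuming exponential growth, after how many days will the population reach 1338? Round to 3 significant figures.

8.12 days

Set N₀·e^(rt) = 1338: e^(0.298·t) = 1338/119 = 11.244.
0.298·t = ln(11.244) = 2.4198, so t = 2.4198/0.298 = 8.1202.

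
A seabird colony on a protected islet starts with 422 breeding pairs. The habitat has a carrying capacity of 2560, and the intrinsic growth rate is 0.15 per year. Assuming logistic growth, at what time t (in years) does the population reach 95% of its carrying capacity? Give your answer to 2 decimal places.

30.45 years

A = (K − N₀)/N₀ = (2560 − 422)/422 = 5.0664.
Solve 2560/(1 + 5.0664·e^(−0.15t)) = 2432: 1 + 5.0664·e^(−0.15t) = 1.0526, so e^(−0.15t) = 0.0103885.
−0.15·t = ln(0.0103885) = -4.5671, so t = 4.5671/0.15 = 30.447.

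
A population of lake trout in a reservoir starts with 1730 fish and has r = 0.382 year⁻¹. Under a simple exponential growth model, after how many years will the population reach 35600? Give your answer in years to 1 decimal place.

Set N₀·e^(rt) = 35600: e^(0.382·t) = 35600/1730 = 20.578.
0.382·t = ln(20.578) = 3.0242, so t = 3.0242/0.382 = 7.9168.

7.9 years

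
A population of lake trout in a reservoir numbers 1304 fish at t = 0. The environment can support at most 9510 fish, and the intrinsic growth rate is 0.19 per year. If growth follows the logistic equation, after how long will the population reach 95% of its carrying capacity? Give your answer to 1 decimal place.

25.2 years

A = (K − N₀)/N₀ = (9510 − 1304)/1304 = 6.2929.
Solve 9510/(1 + 6.2929·e^(−0.19t)) = 9034.5: 1 + 6.2929·e^(−0.19t) = 1.0526, so e^(−0.19t) = 0.00836359.
−0.19·t = ln(0.00836359) = -4.7839, so t = 4.7839/0.19 = 25.178.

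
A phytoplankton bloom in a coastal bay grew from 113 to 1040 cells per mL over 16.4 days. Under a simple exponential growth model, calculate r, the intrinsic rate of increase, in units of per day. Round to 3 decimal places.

From N(t) = N₀·e^(rt): e^(r·16.4) = 1040/113 = 9.2035.
r·16.4 = ln(9.2035) = 2.2196, so r = 2.2196/16.4 = 0.13534.

0.135 per day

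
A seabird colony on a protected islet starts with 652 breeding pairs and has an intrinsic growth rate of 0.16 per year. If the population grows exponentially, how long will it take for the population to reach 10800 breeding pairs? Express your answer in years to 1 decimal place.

Set N₀·e^(rt) = 10800: e^(0.16·t) = 10800/652 = 16.564.
0.16·t = ln(16.564) = 2.8073, so t = 2.8073/0.16 = 17.545.

17.5 years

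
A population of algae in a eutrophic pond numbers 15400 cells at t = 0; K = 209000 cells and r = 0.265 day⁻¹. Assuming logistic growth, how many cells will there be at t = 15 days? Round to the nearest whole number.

A = (K − N₀)/N₀ = (209000 − 15400)/15400 = 12.571.
N(t) = K/(1 + A·e^(−rt)) = 209000/(1 + 12.571×e^(−0.265×15)).
e^(−3.975) = 0.018779; denominator = 1 + 12.571×0.018779 = 1.2361.
N = 209000/1.2361 = 169083.

169083 cells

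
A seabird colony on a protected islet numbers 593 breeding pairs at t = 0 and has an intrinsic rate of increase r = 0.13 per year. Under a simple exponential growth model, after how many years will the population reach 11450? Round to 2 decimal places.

22.77 years

Set N₀·e^(rt) = 11450: e^(0.13·t) = 11450/593 = 19.309.
0.13·t = ln(19.309) = 2.9606, so t = 2.9606/0.13 = 22.773.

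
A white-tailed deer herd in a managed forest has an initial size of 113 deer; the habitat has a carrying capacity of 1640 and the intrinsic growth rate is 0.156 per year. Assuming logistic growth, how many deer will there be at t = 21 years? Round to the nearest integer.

A = (K − N₀)/N₀ = (1640 − 113)/113 = 13.513.
N(t) = K/(1 + A·e^(−rt)) = 1640/(1 + 13.513×e^(−0.156×21)).
e^(−3.276) = 0.037779; denominator = 1 + 13.513×0.037779 = 1.5105.
N = 1640/1.5105 = 1085.72.

1086 deer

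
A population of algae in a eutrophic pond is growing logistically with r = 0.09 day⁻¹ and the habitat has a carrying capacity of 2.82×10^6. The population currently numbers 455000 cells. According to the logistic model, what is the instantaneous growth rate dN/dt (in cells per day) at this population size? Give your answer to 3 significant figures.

dN/dt = rN(1 − N/K) = 0.09 × 455000 × (1 − 455000/2.82×10^6).
1 − 455000/2.82×10^6 = 0.83865; dN/dt = 0.09 × 455000 × 0.83865 = 34343.

34300 cells per day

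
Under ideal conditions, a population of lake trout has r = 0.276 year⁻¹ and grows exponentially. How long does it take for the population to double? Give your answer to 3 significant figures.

2.51 years

Doubling time t_d = ln(2)/r = 0.6931/0.276 = 2.5114.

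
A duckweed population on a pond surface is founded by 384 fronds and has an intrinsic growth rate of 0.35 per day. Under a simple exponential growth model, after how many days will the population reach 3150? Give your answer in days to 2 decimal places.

6.01 days

Set N₀·e^(rt) = 3150: e^(0.35·t) = 3150/384 = 8.2031.
0.35·t = ln(8.2031) = 2.1045, so t = 2.1045/0.35 = 6.0129.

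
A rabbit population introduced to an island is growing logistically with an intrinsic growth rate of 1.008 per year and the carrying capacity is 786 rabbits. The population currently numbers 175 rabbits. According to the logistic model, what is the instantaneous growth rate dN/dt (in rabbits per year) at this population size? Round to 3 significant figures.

dN/dt = rN(1 − N/K) = 1.008 × 175 × (1 − 175/786).
1 − 175/786 = 0.77735; dN/dt = 1.008 × 175 × 0.77735 = 137.13.

137 rabbits per year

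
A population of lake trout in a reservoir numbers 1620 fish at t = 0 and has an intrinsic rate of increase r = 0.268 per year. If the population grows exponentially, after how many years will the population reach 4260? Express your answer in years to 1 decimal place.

3.6 years

Set N₀·e^(rt) = 4260: e^(0.268·t) = 4260/1620 = 2.6296.
0.268·t = ln(2.6296) = 0.96684, so t = 0.96684/0.268 = 3.6076.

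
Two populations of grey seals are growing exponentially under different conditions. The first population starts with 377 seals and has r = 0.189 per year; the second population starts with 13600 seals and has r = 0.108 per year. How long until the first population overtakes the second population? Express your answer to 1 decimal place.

44.3 years

Set 377·e^(0.189t) = 13600·e^(0.108t).
e^((0.189 − 0.108)t) = 13600/377 → e^(0.081·t) = 36.074.
0.081·t = ln(36.074) = 3.5856, so t = 3.5856/0.081 = 44.266.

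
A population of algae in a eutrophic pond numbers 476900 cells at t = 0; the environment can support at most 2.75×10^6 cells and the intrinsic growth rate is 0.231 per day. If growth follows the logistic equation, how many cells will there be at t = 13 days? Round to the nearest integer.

A = (K − N₀)/N₀ = (2.75×10^6 − 476900)/476900 = 4.7664.
N(t) = K/(1 + A·e^(−rt)) = 2.75×10^6/(1 + 4.7664×e^(−0.231×13)).
e^(−3.003) = 0.049638; denominator = 1 + 4.7664×0.049638 = 1.2366.
N = 2.75×10^6/1.2366 = 2.223849×10^6.

2223849 cells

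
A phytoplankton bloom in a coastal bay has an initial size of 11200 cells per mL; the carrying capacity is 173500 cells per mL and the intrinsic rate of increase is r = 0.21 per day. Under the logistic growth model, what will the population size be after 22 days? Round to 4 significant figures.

A = (K − N₀)/N₀ = (173500 − 11200)/11200 = 14.491.
N(t) = K/(1 + A·e^(−rt)) = 173500/(1 + 14.491×e^(−0.21×22)).
e^(−4.62) = 0.0098528; denominator = 1 + 14.491×0.0098528 = 1.1428.
N = 173500/1.1428 = 151823.

151800 cells per mL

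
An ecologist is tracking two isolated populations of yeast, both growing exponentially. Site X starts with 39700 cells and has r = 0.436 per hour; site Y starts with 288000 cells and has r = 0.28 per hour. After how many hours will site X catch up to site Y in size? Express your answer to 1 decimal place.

Set 39700·e^(0.436t) = 288000·e^(0.28t).
e^((0.436 − 0.28)t) = 288000/39700 → e^(0.156·t) = 7.2544.
0.156·t = ln(7.2544) = 1.9816, so t = 1.9816/0.156 = 12.703.

12.7 hours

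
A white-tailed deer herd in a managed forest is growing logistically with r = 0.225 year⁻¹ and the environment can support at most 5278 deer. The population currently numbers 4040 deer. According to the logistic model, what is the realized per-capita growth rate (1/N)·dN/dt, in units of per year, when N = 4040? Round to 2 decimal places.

0.05 per year

(1/N)·dN/dt = r(1 − N/K) = 0.225 × (1 − 4040/5278).
= 0.225 × 0.23456 = 0.052776.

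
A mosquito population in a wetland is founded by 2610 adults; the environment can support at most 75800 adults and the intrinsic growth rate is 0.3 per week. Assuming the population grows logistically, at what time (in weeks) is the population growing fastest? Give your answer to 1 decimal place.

11.1 weeks

Logistic growth is fastest at N = K/2 = 37900.
A = (K − N₀)/N₀ = 28.042. Set K/(1 + A·e^(−rt)) = K/2 → A·e^(−rt) = 1.
e^(−0.3t) = 1/28.042 = 0.0356606, so t = ln(28.042)/0.3 = 3.3337/0.3 = 11.112.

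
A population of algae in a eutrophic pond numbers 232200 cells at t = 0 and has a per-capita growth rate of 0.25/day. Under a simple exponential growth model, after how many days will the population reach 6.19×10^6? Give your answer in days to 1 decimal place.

Set N₀·e^(rt) = 6.19×10^6: e^(0.25·t) = 6.19×10^6/232200 = 26.658.
0.25·t = ln(26.658) = 3.2831, so t = 3.2831/0.25 = 13.132.

13.1 days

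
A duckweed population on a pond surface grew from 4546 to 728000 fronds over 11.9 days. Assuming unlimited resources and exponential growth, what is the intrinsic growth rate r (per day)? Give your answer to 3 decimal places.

0.427 per day

From N(t) = N₀·e^(rt): e^(r·11.9) = 728000/4546 = 160.14.
r·11.9 = ln(160.14) = 5.0761, so r = 5.0761/11.9 = 0.42656.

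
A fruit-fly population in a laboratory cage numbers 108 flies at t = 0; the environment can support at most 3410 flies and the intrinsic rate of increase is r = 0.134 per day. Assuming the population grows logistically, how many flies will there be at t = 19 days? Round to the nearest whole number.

A = (K − N₀)/N₀ = (3410 − 108)/108 = 30.574.
N(t) = K/(1 + A·e^(−rt)) = 3410/(1 + 30.574×e^(−0.134×19)).
e^(−2.546) = 0.078395; denominator = 1 + 30.574×0.078395 = 3.3968.
N = 3410/3.3968 = 1003.87.

1004 flies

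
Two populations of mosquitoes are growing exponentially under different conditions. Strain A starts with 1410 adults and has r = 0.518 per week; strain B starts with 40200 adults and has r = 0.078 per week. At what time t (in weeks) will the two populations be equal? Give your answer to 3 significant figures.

Set 1410·e^(0.518t) = 40200·e^(0.078t).
e^((0.518 − 0.078)t) = 40200/1410 → e^(0.44·t) = 28.511.
0.44·t = ln(28.511) = 3.3503, so t = 3.3503/0.44 = 7.6143.

7.61 weeks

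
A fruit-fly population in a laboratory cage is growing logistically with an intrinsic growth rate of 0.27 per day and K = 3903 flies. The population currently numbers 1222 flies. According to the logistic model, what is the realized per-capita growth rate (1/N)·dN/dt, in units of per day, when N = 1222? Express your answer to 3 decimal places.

0.185 per day

(1/N)·dN/dt = r(1 − N/K) = 0.27 × (1 − 1222/3903).
= 0.27 × 0.68691 = 0.18547.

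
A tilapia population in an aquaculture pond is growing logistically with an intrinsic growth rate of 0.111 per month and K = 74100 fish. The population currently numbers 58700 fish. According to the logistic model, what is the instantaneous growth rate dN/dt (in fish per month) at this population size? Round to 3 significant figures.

dN/dt = rN(1 − N/K) = 0.111 × 58700 × (1 − 58700/74100).
1 − 58700/74100 = 0.20783; dN/dt = 0.111 × 58700 × 0.20783 = 1354.1.

1350 fish per month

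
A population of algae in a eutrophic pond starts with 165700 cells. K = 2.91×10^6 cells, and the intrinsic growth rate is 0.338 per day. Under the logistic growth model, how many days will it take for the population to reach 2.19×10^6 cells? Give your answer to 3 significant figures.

A = (K − N₀)/N₀ = (2.91×10^6 − 165700)/165700 = 16.562.
Solve 2.91×10^6/(1 + 16.562·e^(−0.338t)) = 2.19×10^6: 1 + 16.562·e^(−0.338t) = 1.3288, so e^(−0.338t) = 0.0198509.
−0.338·t = ln(0.0198509) = -3.9195, so t = 3.9195/0.338 = 11.596.

11.6 days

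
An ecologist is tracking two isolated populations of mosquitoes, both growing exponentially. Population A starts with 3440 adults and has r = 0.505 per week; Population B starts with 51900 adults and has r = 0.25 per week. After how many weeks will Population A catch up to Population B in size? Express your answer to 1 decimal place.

10.6 weeks

Set 3440·e^(0.505t) = 51900·e^(0.25t).
e^((0.505 − 0.25)t) = 51900/3440 → e^(0.255·t) = 15.087.
0.255·t = ln(15.087) = 2.7138, so t = 2.7138/0.255 = 10.643.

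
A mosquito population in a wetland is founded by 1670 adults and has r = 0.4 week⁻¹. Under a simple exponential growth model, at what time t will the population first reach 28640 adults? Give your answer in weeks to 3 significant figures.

7.10 weeks

Set N₀·e^(rt) = 28640: e^(0.4·t) = 28640/1670 = 17.15.
0.4·t = ln(17.15) = 2.842, so t = 2.842/0.4 = 7.105.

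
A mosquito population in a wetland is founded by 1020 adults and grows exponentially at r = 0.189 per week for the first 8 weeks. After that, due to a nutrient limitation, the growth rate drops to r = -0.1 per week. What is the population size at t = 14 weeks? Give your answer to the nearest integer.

Phase 1: N(8) = 1020·e^(0.189×8) = 1020·e^1.512 = 4626.51.
Phase 2 runs for 14 − 8 = 6 weeks at r = -0.1.
N(14) = 4626.51·e^(-0.1×6) = 4626.51·e^-0.6 = 2539.08.

2539 adults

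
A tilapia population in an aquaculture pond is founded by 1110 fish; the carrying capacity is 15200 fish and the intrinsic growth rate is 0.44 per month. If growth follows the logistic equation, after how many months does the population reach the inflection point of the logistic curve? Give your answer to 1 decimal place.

Logistic growth is fastest at N = K/2 = 7600.
A = (K − N₀)/N₀ = 12.694. Set K/(1 + A·e^(−rt)) = K/2 → A·e^(−rt) = 1.
e^(−0.44t) = 1/12.694 = 0.0787793, so t = ln(12.694)/0.44 = 2.5411/0.44 = 5.7752.

5.8 months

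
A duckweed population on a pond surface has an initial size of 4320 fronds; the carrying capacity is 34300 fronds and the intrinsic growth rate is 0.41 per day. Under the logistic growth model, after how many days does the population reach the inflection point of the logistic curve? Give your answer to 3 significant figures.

Logistic growth is fastest at N = K/2 = 17150.
A = (K − N₀)/N₀ = 6.9398. Set K/(1 + A·e^(−rt)) = K/2 → A·e^(−rt) = 1.
e^(−0.41t) = 1/6.9398 = 0.144096, so t = ln(6.9398)/0.41 = 1.9373/0.41 = 4.7251.

4.73 days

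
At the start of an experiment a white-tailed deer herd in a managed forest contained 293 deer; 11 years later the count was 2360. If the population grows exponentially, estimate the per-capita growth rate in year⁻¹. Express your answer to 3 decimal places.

0.190 per year

From N(t) = N₀·e^(rt): e^(r·11) = 2360/293 = 8.0546.
r·11 = ln(8.0546) = 2.0862, so r = 2.0862/11 = 0.18966.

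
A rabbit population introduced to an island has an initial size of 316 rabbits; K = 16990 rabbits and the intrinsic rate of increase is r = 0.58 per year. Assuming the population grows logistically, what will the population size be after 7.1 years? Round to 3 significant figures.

9140 rabbits

A = (K − N₀)/N₀ = (16990 − 316)/316 = 52.766.
N(t) = K/(1 + A·e^(−rt)) = 16990/(1 + 52.766×e^(−0.58×7.1)).
e^(−4.118) = 0.016277; denominator = 1 + 52.766×0.016277 = 1.8589.
N = 16990/1.8589 = 9139.96.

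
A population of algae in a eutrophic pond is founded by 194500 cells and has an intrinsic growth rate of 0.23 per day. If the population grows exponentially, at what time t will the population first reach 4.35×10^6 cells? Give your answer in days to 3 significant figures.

13.5 days

Set N₀·e^(rt) = 4.35×10^6: e^(0.23·t) = 4.35×10^6/194500 = 22.365.
0.23·t = ln(22.365) = 3.1075, so t = 3.1075/0.23 = 13.511.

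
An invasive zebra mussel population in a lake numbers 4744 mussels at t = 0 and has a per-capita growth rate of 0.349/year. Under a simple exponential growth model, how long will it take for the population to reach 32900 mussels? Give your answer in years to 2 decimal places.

5.55 years

Set N₀·e^(rt) = 32900: e^(0.349·t) = 32900/4744 = 6.9351.
0.349·t = ln(6.9351) = 1.9366, so t = 1.9366/0.349 = 5.549.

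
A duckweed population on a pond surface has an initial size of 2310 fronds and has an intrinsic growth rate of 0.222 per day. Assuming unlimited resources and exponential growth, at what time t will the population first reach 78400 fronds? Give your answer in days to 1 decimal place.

15.9 days

Set N₀·e^(rt) = 78400: e^(0.222·t) = 78400/2310 = 33.939.
0.222·t = ln(33.939) = 3.5246, so t = 3.5246/0.222 = 15.876.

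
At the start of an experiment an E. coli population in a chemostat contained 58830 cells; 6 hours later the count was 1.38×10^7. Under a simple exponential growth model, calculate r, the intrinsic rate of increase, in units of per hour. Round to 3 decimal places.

From N(t) = N₀·e^(rt): e^(r·6) = 1.38×10^7/58830 = 234.57.
r·6 = ln(234.57) = 5.4578, so r = 5.4578/6 = 0.90963.

0.910 per hour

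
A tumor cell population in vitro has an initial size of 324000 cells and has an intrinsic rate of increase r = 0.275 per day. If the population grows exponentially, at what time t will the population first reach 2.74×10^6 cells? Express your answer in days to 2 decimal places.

7.76 days

Set N₀·e^(rt) = 2.74×10^6: e^(0.275·t) = 2.74×10^6/324000 = 8.4568.
0.275·t = ln(8.4568) = 2.135, so t = 2.135/0.275 = 7.7635.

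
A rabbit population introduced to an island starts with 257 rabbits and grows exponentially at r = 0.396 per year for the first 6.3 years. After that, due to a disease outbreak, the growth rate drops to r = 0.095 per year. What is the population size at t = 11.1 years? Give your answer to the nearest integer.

4914 rabbits

Phase 1: N(6.3) = 257·e^(0.396×6.3) = 257·e^2.495 = 3114.66.
Phase 2 runs for 11.1 − 6.3 = 4.8 years at r = 0.095.
N(11.1) = 3114.66·e^(0.095×4.8) = 3114.66·e^0.456 = 4914.16.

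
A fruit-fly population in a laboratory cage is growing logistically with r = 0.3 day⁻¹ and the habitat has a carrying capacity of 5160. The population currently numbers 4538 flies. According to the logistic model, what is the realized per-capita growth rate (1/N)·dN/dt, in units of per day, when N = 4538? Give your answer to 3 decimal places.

(1/N)·dN/dt = r(1 − N/K) = 0.3 × (1 − 4538/5160).
= 0.3 × 0.12054 = 0.036163.

0.036 per day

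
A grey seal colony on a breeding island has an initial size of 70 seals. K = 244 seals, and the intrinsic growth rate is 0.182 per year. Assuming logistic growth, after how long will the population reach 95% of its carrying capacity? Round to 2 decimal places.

21.18 years

A = (K − N₀)/N₀ = (244 − 70)/70 = 2.4857.
Solve 244/(1 + 2.4857·e^(−0.182t)) = 231.8: 1 + 2.4857·e^(−0.182t) = 1.0526, so e^(−0.182t) = 0.0211736.
−0.182·t = ln(0.0211736) = -3.855, so t = 3.855/0.182 = 21.181.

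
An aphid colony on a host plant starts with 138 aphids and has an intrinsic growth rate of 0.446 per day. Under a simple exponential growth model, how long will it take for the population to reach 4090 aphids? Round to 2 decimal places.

Set N₀·e^(rt) = 4090: e^(0.446·t) = 4090/138 = 29.638.
0.446·t = ln(29.638) = 3.389, so t = 3.389/0.446 = 7.5988.

7.60 days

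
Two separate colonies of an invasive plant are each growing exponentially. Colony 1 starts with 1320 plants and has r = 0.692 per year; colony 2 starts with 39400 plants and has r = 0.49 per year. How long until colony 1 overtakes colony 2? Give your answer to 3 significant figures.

Set 1320·e^(0.692t) = 39400·e^(0.49t).
e^((0.692 − 0.49)t) = 39400/1320 → e^(0.202·t) = 29.848.
0.202·t = ln(29.848) = 3.3961, so t = 3.3961/0.202 = 16.813.

16.8 years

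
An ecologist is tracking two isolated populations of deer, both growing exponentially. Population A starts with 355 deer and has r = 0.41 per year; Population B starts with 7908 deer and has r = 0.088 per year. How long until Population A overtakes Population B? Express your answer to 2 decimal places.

Set 355·e^(0.41t) = 7908·e^(0.088t).
e^((0.41 − 0.088)t) = 7908/355 → e^(0.322·t) = 22.276.
0.322·t = ln(22.276) = 3.1035, so t = 3.1035/0.322 = 9.6382.

9.64 years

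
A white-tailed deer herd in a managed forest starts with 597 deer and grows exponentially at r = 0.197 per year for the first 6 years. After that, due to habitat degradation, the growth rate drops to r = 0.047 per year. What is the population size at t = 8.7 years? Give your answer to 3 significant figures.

2210 deer

Phase 1: N(6) = 597·e^(0.197×6) = 597·e^1.182 = 1946.75.
Phase 2 runs for 8.7 − 6 = 2.7 years at r = 0.047.
N(8.7) = 1946.75·e^(0.047×2.7) = 1946.75·e^0.1269 = 2210.15.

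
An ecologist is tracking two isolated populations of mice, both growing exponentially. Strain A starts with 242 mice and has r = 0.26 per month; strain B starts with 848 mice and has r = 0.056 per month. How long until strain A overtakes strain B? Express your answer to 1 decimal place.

6.1 months

Set 242·e^(0.26t) = 848·e^(0.056t).
e^((0.26 − 0.056)t) = 848/242 → e^(0.204·t) = 3.5041.
0.204·t = ln(3.5041) = 1.2539, so t = 1.2539/0.204 = 6.1468.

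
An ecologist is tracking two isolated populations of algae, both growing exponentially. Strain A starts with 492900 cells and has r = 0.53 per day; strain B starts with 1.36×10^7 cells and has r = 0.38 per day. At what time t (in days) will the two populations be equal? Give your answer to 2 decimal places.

22.12 days

Set 492900·e^(0.53t) = 1.36×10^7·e^(0.38t).
e^((0.53 − 0.38)t) = 1.36×10^7/492900 → e^(0.15·t) = 27.592.
0.15·t = ln(27.592) = 3.3175, so t = 3.3175/0.15 = 22.117.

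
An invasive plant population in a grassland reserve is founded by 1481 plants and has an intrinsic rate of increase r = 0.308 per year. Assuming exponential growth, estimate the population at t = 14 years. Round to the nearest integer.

110467 plants

N(t) = N₀·e^(rt) = 1481 × e^(0.308×14) = 1481 × e^4.312.
e^4.312 ≈ 74.59, so N ≈ 1481 × 74.59 = 110467.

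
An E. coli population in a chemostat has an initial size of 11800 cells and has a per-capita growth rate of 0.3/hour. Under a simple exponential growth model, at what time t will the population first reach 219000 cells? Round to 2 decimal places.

9.74 hours

Set N₀·e^(rt) = 219000: e^(0.3·t) = 219000/11800 = 18.559.
0.3·t = ln(18.559) = 2.921, so t = 2.921/0.3 = 9.7366.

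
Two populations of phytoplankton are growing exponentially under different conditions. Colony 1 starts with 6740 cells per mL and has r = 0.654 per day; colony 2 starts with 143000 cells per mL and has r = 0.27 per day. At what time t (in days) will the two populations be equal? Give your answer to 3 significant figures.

Set 6740·e^(0.654t) = 143000·e^(0.27t).
e^((0.654 − 0.27)t) = 143000/6740 → e^(0.384·t) = 21.217.
0.384·t = ln(21.217) = 3.0548, so t = 3.0548/0.384 = 7.9552.

7.96 days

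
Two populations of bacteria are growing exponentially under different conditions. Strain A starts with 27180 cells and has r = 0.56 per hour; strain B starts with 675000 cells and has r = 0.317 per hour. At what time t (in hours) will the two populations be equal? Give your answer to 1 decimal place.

13.2 hours

Set 27180·e^(0.56t) = 675000·e^(0.317t).
e^((0.56 − 0.317)t) = 675000/27180 → e^(0.243·t) = 24.834.
0.243·t = ln(24.834) = 3.2122, so t = 3.2122/0.243 = 13.219.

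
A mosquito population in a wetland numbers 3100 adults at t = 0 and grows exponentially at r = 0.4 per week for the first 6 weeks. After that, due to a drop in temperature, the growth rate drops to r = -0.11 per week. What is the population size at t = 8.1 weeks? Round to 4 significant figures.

Phase 1: N(6) = 3100·e^(0.4×6) = 3100·e^2.4 = 34171.8.
Phase 2 runs for 8.1 − 6 = 2.1 weeks at r = -0.11.
N(8.1) = 34171.8·e^(-0.11×2.1) = 34171.8·e^-0.231 = 27123.5.

27120 adults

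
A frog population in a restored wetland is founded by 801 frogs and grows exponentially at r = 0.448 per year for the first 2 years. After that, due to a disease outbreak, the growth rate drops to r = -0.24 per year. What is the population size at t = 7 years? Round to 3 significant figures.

591 frogs

Phase 1: N(2) = 801·e^(0.448×2) = 801·e^0.896 = 1962.28.
Phase 2 runs for 7 − 2 = 5 years at r = -0.24.
N(7) = 1962.28·e^(-0.24×5) = 1962.28·e^-1.2 = 591.027.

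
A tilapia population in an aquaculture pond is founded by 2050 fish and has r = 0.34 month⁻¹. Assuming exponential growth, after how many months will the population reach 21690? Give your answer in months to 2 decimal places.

Set N₀·e^(rt) = 21690: e^(0.34·t) = 21690/2050 = 10.58.
0.34·t = ln(10.58) = 2.359, so t = 2.359/0.34 = 6.9383.

6.94 months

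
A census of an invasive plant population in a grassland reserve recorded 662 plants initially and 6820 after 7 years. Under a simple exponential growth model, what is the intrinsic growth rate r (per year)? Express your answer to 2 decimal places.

0.33 per year

From N(t) = N₀·e^(rt): e^(r·7) = 6820/662 = 10.302.
r·7 = ln(10.302) = 2.3323, so r = 2.3323/7 = 0.33319.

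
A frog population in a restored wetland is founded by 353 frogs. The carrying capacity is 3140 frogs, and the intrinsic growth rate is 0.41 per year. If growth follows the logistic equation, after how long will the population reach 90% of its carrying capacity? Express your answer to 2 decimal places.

10.40 years

A = (K − N₀)/N₀ = (3140 − 353)/353 = 7.8952.
Solve 3140/(1 + 7.8952·e^(−0.41t)) = 2826: 1 + 7.8952·e^(−0.41t) = 1.1111, so e^(−0.41t) = 0.0140733.
−0.41·t = ln(0.0140733) = -4.2635, so t = 4.2635/0.41 = 10.399.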